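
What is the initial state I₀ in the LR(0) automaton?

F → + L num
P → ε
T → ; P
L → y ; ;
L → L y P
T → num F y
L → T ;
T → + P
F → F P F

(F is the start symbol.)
First, augment the grammar with F' → F
I₀ = CLOSURE({ [F' → . F] }):
  [F' → . F] has the dot before F: add [F → . + L num], [F → . F P F]
No further items can be added.

I₀ = { [F → . + L num], [F → . F P F], [F' → . F] }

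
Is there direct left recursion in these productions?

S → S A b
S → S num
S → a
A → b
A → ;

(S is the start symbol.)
S → S A b: LEFT RECURSIVE (starts with S)
S → S num: LEFT RECURSIVE (starts with S)
S → a: starts with a
A → b: starts with b
A → ;: starts with ';'

The grammar has direct left recursion on: S.

Answer: Yes, S is left-recursive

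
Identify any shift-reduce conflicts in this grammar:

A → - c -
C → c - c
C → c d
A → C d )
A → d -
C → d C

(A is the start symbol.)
A shift-reduce conflict occurs when an LR(0) state has both:
  - a complete (reduce) item [A → α .] (dot at the end), and
  - a shift item [B → β . c γ] (dot before a terminal).

Augment with A' → A and build the canonical LR(0) collection (I0 = CLOSURE({[A' → . A]}), then GOTO on every symbol after a dot until no new states appear). It has 16 states:
  I0: { [A → . - c -], [A → . C d )], [A → . d -], [A' → . A], [C → . c - c], [C → . c d], [C → . d C] }  — shift
  I1: { [A → - . c -] }  — shift
  I2: { [A' → A .] }  — accept
  I3: { [A → C . d )] }  — shift
  I4: { [C → c . - c], [C → c . d] }  — shift
  I5: { [A → d . -], [C → . c - c], [C → . c d], [C → . d C], [C → d . C] }  — shift
  I6: { [A → d - .] }  — reduce
  I7: { [C → d C .] }  — reduce
  I8: { [C → . c - c], [C → . c d], [C → . d C], [C → d . C] }  — shift
  I9: { [C → c - . c] }  — shift
  I10: { [C → c d .] }  — reduce
  I11: { [C → c - c .] }  — reduce
  I12: { [A → C d . )] }  — shift
  I13: { [A → C d ) .] }  — reduce
  I14: { [A → - c . -] }  — shift
  I15: { [A → - c - .] }  — reduce

No state contains both a complete item and a shift item.

Answer: No shift-reduce conflicts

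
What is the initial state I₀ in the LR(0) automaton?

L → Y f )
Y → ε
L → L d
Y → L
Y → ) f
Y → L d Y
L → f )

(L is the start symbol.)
{ [L → . L d], [L → . Y f )], [L → . f )], [L' → . L], [Y → . ) f], [Y → . L d Y], [Y → . L], [Y → .] }

First, augment the grammar with L' → L
I₀ = CLOSURE({ [L' → . L] }):
  [L' → . L] has the dot before L: add [L → . Y f )], [L → . L d], [L → . f )]
  [L → . Y f )] has the dot before Y: add [Y → .], [Y → . L], [Y → . ) f], [Y → . L d Y]
No further items can be added.

I₀ = { [L → . L d], [L → . Y f )], [L → . f )], [L' → . L], [Y → . ) f], [Y → . L d Y], [Y → . L], [Y → .] }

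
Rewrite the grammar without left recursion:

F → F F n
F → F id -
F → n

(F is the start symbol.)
F is directly left-recursive. The standard transformation for
  A → A α₁ | ... | A α_m | β₁ | ... | β_n
is
  A  → β₁ A' | ... | β_n A'
  A' → α₁ A' | ... | α_m A' | ε

F → n becomes F → n F'
F → F F n becomes F' → F n F'
F → F id - becomes F' → id - F'
Add F' → ε

Resulting grammar:
F → n F'
F' → F n F'
F' → id - F'
F' → ε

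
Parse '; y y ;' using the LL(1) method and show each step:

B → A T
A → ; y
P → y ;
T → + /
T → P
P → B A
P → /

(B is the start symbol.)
LL(1) parsing maintains a stack (initially the start symbol over $) and the input. At each step: if the stack top is a terminal, match it against the current input token; if it is a non-terminal N, replace it with the RHS of M[N, lookahead] (the unique production whose predict set contains the lookahead).

Stack is shown with the top on the left.

Stack    Input      Action
--------------------------
B $      ; y y ; $  output B → A T
A T $    ; y y ; $  output A → ; y
; y T $  ; y y ; $  match ';'
y T $    y y ; $    match 'y'
T $      y ; $      output T → P
P $      y ; $      output P → y ;
y ; $    y ; $      match 'y'
; $      ; $        match ';'
$        $          accept

The string is accepted.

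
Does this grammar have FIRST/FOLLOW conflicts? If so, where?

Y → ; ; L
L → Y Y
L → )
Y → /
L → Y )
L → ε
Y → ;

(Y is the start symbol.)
Yes. L → Y Y with FOLLOW(L) on { '/', ';' }; L → ')' with FOLLOW(L) on { ')' }; L → Y ')' with FOLLOW(L) on { '/', ';' }

A FIRST/FOLLOW conflict occurs when a non-terminal N has a nullable alternative N → β (β ⇒* ε) and another alternative N → α with FIRST(α) ∩ FOLLOW(N) ≠ ∅: on such a lookahead the parser cannot decide between expanding α and letting N vanish via β.

Nullable non-terminals: L.
FIRST sets used below: FIRST(Y) = { '/', ';' }

L: nullable alternative(s) L → ε; FOLLOW(L) = { $, ')', '/', ';' }
  L → Y Y: FIRST \ {ε} = { '/', ';' } — overlaps FOLLOW(L) on { '/', ';' }: CONFLICT
  L → ): FIRST \ {ε} = { ')' } — overlaps FOLLOW(L) on { ')' }: CONFLICT
  L → Y ): FIRST \ {ε} = { '/', ';' } — overlaps FOLLOW(L) on { '/', ';' }: CONFLICT
  L → ε: FIRST \ {ε} = { } — this is the only nullable alternative, skip

Y has no nullable alternative, so no FIRST/FOLLOW check is needed there.

So the grammar has 3 FIRST/FOLLOW conflicts (marked CONFLICT above).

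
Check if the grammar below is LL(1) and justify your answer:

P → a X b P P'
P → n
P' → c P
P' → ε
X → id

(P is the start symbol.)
No. Predict set conflict for P': { 'c' }

Relevant sets:
  FOLLOW(P') = { $, 'c' }

For P:
  PREDICT(P → a X b P P') = { 'a' }
  PREDICT(P → n) = { 'n' }
For P':
  PREDICT(P' → c P) = { 'c' }
  PREDICT(P' → ε) = { $, 'c' }
X has a single production, so nothing to check there.

Conflict found: Predict set conflict for P': { 'c' }
The grammar is NOT LL(1).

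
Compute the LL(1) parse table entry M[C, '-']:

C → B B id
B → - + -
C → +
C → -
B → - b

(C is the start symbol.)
To find M[C, '-'], we find productions for C where '-' is in the predict set (PREDICT(N → α) = (FIRST(α) \ {ε}) ∪ (FOLLOW(N) if α ⇒* ε)).

Relevant sets:
  FIRST(B) = { '-' }

C → B B id: PREDICT = { '-' }
  '-' is in predict set, so this production goes in M[C, '-']
C → +: PREDICT = { '+' }
C → -: PREDICT = { '-' }
  '-' is in predict set, so this production goes in M[C, '-']

M[C, '-'] = C → B B id, C → -  (a multiply-defined cell — the grammar is not LL(1))

Answer: C → B B id, C → -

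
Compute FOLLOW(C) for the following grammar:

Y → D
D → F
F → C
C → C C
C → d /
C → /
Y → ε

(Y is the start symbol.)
To compute FOLLOW(C), find every occurrence of C on a right-hand side N → α C β: add FIRST(β) \ {ε}, and if β is empty or nullable also add FOLLOW(N). Iterate to a fixed point.

In F → C: C is at the end, add FOLLOW(F)
In C → C C: C is followed by C, add FIRST(C) \ {ε} = { '/', 'd' }
In C → C C: C is at the end; this adds FOLLOW(C) to itself — nothing new

The FOLLOW sets referred to above (computed the same way, to a fixed point):
  FOLLOW(F) = { $ }

Taking the union: FOLLOW(C) = { $, '/', 'd' }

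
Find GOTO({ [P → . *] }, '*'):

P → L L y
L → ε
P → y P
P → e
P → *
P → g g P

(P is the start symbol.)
{ [P → * .] }

GOTO(I, '*') = CLOSURE({ [A → αX.β] : [A → α.Xβ] ∈ I, X = '*' })

Items with dot before '*', with the dot advanced:
  [P → . *] → [P → * .]
Closure adds nothing (no advanced item has the dot before a non-terminal).

GOTO = { [P → * .] }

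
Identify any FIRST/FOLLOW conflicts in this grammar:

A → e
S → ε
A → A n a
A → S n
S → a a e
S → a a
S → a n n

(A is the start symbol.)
Nullable non-terminals: S.

S: nullable alternative(s) S → ε; FOLLOW(S) = { 'n' }
  S → ε: FIRST \ {ε} = { } — this is the only nullable alternative, skip
  S → a a e: FIRST \ {ε} = { 'a' } — disjoint from FOLLOW(S)
  S → a a: FIRST \ {ε} = { 'a' } — disjoint from FOLLOW(S)
  S → a n n: FIRST \ {ε} = { 'a' } — disjoint from FOLLOW(S)

A has no nullable alternative, so no FIRST/FOLLOW check is needed there.

No FIRST/FOLLOW conflicts found.

Answer: No FIRST/FOLLOW conflicts.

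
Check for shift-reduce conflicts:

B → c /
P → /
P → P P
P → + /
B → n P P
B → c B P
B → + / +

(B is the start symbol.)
Yes — I8: [B → n P P .] vs [P → . + /]; I9: [P → P P .] vs [P → . + /]; I13: [B → c B P .] vs [P → . + /]

A shift-reduce conflict occurs when an LR(0) state has both:
  - a complete (reduce) item [A → α .] (dot at the end), and
  - a shift item [B → β . c γ] (dot before a terminal).

Augment with B' → B and build the canonical LR(0) collection (I0 = CLOSURE({[B' → . B]}), then GOTO on every symbol after a dot until no new states appear). It has 16 states:
  I0: { [B → . + / +], [B → . c /], [B → . c B P], [B → . n P P], [B' → . B] }  — shift
  I1: { [B → + . / +] }  — shift
  I2: { [B' → B .] }  — accept
  I3: { [B → . + / +], [B → . c /], [B → . c B P], [B → . n P P], [B → c . /], [B → c . B P] }  — shift
  I4: { [B → n . P P], [P → . + /], [P → . /], [P → . P P] }  — shift
  I5: { [P → + . /] }  — shift
  I6: { [P → / .] }  — reduce
  I7: { [B → n P . P], [P → . + /], [P → . /], [P → . P P], [P → P . P] }  — shift
  I8: { [B → n P P .], [P → . + /], [P → . /], [P → . P P], [P → P . P], [P → P P .] }  — shift, 2 reduces
  I9: { [P → . + /], [P → . /], [P → . P P], [P → P . P], [P → P P .] }  — shift, reduce
  I10: { [P → + / .] }  — reduce
  I11: { [B → c / .] }  — reduce
  I12: { [B → c B . P], [P → . + /], [P → . /], [P → . P P] }  — shift
  I13: { [B → c B P .], [P → . + /], [P → . /], [P → . P P], [P → P . P] }  — shift, reduce
  I14: { [B → + / . +] }  — shift
  I15: { [B → + / + .] }  — reduce

I8 contains reduce items [B → n P P .], [P → P P .] and shift items [P → . + /], [P → . /] — shift-reduce conflict.
I9 contains reduce item [P → P P .] and shift items [P → . + /], [P → . /] — shift-reduce conflict.
I13 contains reduce item [B → c B P .] and shift items [P → . + /], [P → . /] — shift-reduce conflict.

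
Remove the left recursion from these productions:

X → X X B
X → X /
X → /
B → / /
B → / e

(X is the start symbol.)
X → / X'
X' → X B X'
X' → / X'
X' → ε
B → / /
B → / e

X is directly left-recursive. The standard transformation for
  A → A α₁ | ... | A α_m | β₁ | ... | β_n
is
  A  → β₁ A' | ... | β_n A'
  A' → α₁ A' | ... | α_m A' | ε

X → / becomes X → / X'
X → X X B becomes X' → X B X'
X → X / becomes X' → / X'
Add X' → ε

Productions for other non-terminals are unchanged:
  B → / /
  B → / e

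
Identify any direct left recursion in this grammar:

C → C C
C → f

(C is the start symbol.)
C → C C: LEFT RECURSIVE (starts with C)
C → f: starts with f

The grammar has direct left recursion on: C.

Answer: Yes, C is left-recursive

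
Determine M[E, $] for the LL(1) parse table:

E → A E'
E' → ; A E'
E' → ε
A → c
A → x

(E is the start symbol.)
To find M[E, $], we find productions for E where $ is in the predict set (PREDICT(N → α) = (FIRST(α) \ {ε}) ∪ (FOLLOW(N) if α ⇒* ε)).

Relevant sets:
  FIRST(A) = { 'c', 'x' }

E → A E': PREDICT = { 'c', 'x' }

M[E, $] is empty (no production applies)

Answer: Empty (error entry)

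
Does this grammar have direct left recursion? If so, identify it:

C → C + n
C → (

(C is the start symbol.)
Direct left recursion occurs when N → N α for some non-terminal N (the right-hand side begins with the left-hand side itself).

C → C + n: LEFT RECURSIVE (starts with C)
C → (: starts with '('

The grammar has direct left recursion on: C.

Answer: Yes, C is left-recursive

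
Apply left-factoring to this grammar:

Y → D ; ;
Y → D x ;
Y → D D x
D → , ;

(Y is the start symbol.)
Y → D Y'
Y' → ; ;
Y' → x ;
Y' → D x
D → , ;

Left-factoring transforms A → αβ₁ | αβ₂ into A → αA' and A' → β₁ | β₂
(α is the longest common prefix among the alternatives). Repeat until
no nonterminal has two alternatives with a common prefix.

Round 1: Y has alternatives sharing prefix 'D'. Introduce Y': Y → D Y'
  Add: Y' → ; ;
  Add: Y' → x ;
  Add: Y' → D x

No remaining common prefixes — done.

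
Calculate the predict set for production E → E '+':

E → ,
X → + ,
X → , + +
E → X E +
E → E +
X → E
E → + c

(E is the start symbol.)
{ '+', ',' }

PREDICT(E → E '+') = (FIRST(RHS) \ {ε}) ∪ (FOLLOW(E) if ε ∈ FIRST(RHS), i.e. RHS ⇒* ε)
FIRST(E) = { '+', ',' }
FIRST(E '+') = { '+', ',' }
ε ∉ FIRST(E '+'), so FOLLOW(E) is not added.
PREDICT(E → E '+') = { '+', ',' }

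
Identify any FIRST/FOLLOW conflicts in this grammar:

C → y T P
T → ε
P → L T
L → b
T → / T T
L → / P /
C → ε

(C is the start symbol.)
A FIRST/FOLLOW conflict occurs when a non-terminal N has a nullable alternative N → β (β ⇒* ε) and another alternative N → α with FIRST(α) ∩ FOLLOW(N) ≠ ∅: on such a lookahead the parser cannot decide between expanding α and letting N vanish via β.

Nullable non-terminals: C, T.

C: nullable alternative(s) C → ε; FOLLOW(C) = { $ }
  C → y T P: FIRST \ {ε} = { 'y' } — disjoint from FOLLOW(C)
  C → ε: FIRST \ {ε} = { } — this is the only nullable alternative, skip

T: nullable alternative(s) T → ε; FOLLOW(T) = { $, '/', 'b' }
  T → ε: FIRST \ {ε} = { } — this is the only nullable alternative, skip
  T → / T T: FIRST \ {ε} = { '/' } — overlaps FOLLOW(T) on { '/' }: CONFLICT

L, P have no nullable alternative, so no FIRST/FOLLOW check is needed there.

So the grammar has 1 FIRST/FOLLOW conflict (marked CONFLICT above).

Answer: Yes. T → '/' T T with FOLLOW(T) on { '/' }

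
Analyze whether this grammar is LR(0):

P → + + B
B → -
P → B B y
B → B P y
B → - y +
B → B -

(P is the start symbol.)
A grammar is LR(0) if no state in the canonical LR(0) collection has:
  - both a shift item (dot before a terminal) and a complete item (shift-reduce conflict), or
  - two or more complete items (reduce-reduce conflict; the accept item [P' → P .] counts as a complete item here).

Augment with P' → P and build the canonical LR(0) collection (I0 = CLOSURE({[P' → . P]}), then GOTO on every symbol after a dot until no new states appear). It has 14 states:
  I0: { [B → . - y +], [B → . -], [B → . B -], [B → . B P y], [P → . + + B], [P → . B B y], [P' → . P] }  — shift
  I1: { [P → + . + B] }  — shift
  I2: { [B → - . y +], [B → - .] }  — shift, reduce
  I3: { [B → . - y +], [B → . -], [B → . B -], [B → . B P y], [B → B . -], [B → B . P y], [P → . + + B], [P → . B B y], [P → B . B y] }  — shift
  I4: { [P' → P .] }  — accept
  I5: { [B → - . y +], [B → - .], [B → B - .] }  — shift, 2 reduces
  I6: { [B → . - y +], [B → . -], [B → . B -], [B → . B P y], [B → B . -], [B → B . P y], [P → . + + B], [P → . B B y], [P → B . B y], [P → B B . y] }  — shift
  I7: { [B → B P . y] }  — shift
  I8: { [B → B P y .] }  — reduce
  I9: { [P → B B y .] }  — reduce
  I10: { [B → - y . +] }  — shift
  I11: { [B → - y + .] }  — reduce
  I12: { [B → . - y +], [B → . -], [B → . B -], [B → . B P y], [P → + + . B] }  — shift
  I13: { [B → . - y +], [B → . -], [B → . B -], [B → . B P y], [B → B . -], [B → B . P y], [P → + + B .], [P → . + + B], [P → . B B y] }  — shift, reduce

Conflict in state I2:
  Shift-reduce conflict between [B → - .] and [B → - . y +]
So the grammar is NOT LR(0).

Answer: No. Shift-reduce conflict between [B → - .] and [B → - . y +]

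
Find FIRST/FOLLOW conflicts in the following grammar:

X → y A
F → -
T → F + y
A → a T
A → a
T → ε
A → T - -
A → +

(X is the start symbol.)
Nullable non-terminals: T.
FIRST sets used below: FIRST(F) = { '-' }

T: nullable alternative(s) T → ε; FOLLOW(T) = { $, '-' }
  T → F + y: FIRST \ {ε} = { '-' } — overlaps FOLLOW(T) on { '-' }: CONFLICT
  T → ε: FIRST \ {ε} = { } — this is the only nullable alternative, skip

A, F, X have no nullable alternative, so no FIRST/FOLLOW check is needed there.

So the grammar has 1 FIRST/FOLLOW conflict (marked CONFLICT above).

Answer: Yes. T → F '+' y with FOLLOW(T) on { '-' }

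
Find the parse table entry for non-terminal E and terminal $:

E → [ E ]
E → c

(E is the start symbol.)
Empty (error entry)

To find M[E, $], we find productions for E where $ is in the predict set (PREDICT(N → α) = (FIRST(α) \ {ε}) ∪ (FOLLOW(N) if α ⇒* ε)).

E → [ E ]: PREDICT = { '[' }
E → c: PREDICT = { 'c' }

M[E, $] is empty (no production applies)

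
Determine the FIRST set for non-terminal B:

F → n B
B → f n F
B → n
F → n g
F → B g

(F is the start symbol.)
{ 'f', 'n' }

From B → f n F:
  - f is a terminal: add 'f' and stop
From B → n:
  - n is a terminal: add 'n' and stop

Collecting: FIRST(B) = { 'f', 'n' }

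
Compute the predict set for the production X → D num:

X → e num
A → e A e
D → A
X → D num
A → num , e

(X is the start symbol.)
PREDICT(X → D num) = (FIRST(RHS) \ {ε}) ∪ (FOLLOW(X) if ε ∈ FIRST(RHS), i.e. RHS ⇒* ε)
FIRST(D) = { 'e', 'num' }
FIRST(D num) = { 'e', 'num' }
ε ∉ FIRST(D num), so FOLLOW(X) is not added.
PREDICT(X → D num) = { 'e', 'num' }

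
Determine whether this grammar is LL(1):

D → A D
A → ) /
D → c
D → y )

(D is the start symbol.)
A grammar is LL(1) if for each non-terminal N with multiple productions, the predict sets of those productions are pairwise disjoint, where PREDICT(N → α) = (FIRST(α) \ {ε}) ∪ (FOLLOW(N) if α ⇒* ε).

Relevant sets:
  FIRST(A) = { ')' }

For D:
  PREDICT(D → A D) = { ')' }
  PREDICT(D → c) = { 'c' }
  PREDICT(D → y ')') = { 'y' }
A has a single production, so nothing to check there.

All predict sets are disjoint. The grammar IS LL(1).

Answer: Yes, the grammar is LL(1).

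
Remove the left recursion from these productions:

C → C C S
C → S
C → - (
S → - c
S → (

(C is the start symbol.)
C → S C'
C → - ( C'
C' → C S C'
C' → ε
S → - c
S → (

C is directly left-recursive. The standard transformation for
  A → A α₁ | ... | A α_m | β₁ | ... | β_n
is
  A  → β₁ A' | ... | β_n A'
  A' → α₁ A' | ... | α_m A' | ε

C → S becomes C → S C'
C → - ( becomes C → - ( C'
C → C C S becomes C' → C S C'
Add C' → ε

Productions for other non-terminals are unchanged:
  S → - c
  S → (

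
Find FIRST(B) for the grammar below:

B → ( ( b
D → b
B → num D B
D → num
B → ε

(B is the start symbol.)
{ '(', 'num', ε }

To compute FIRST(B), examine every production with B on the left-hand side, reading each right-hand side left to right until a non-nullable symbol is reached.

From B → ( ( b:
  - '(' is a terminal: add '(' and stop
From B → num D B:
  - num is a terminal: add 'num' and stop
From B → ε:
  - ε-production, so ε ∈ FIRST(B)

Collecting: FIRST(B) = { '(', 'num', ε }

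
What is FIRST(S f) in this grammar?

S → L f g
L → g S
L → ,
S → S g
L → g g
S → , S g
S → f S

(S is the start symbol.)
{ ',', 'f', 'g' }

FIRST sets of the non-terminals involved (from the grammar, by fixed-point iteration):
  FIRST(S) = { ',', 'f', 'g' }

To compute FIRST(S f), process the symbols left to right:
Symbol S is a non-terminal. Add FIRST(S) \ {ε} = { ',', 'f', 'g' }
S is not nullable (ε ∉ FIRST(S)), so stop here.
FIRST(S f) = { ',', 'f', 'g' }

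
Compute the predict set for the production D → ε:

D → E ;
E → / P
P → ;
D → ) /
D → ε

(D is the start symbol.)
{ $ }

PREDICT(D → ε) = (FIRST(RHS) \ {ε}) ∪ (FOLLOW(D) if ε ∈ FIRST(RHS), i.e. RHS ⇒* ε)
The right-hand side is ε (FIRST(ε) = { ε }), so the predict set is FOLLOW(D) = { $ }
PREDICT(D → ε) = { $ }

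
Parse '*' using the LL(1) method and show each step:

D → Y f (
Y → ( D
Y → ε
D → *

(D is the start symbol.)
LL(1) parsing maintains a stack (initially the start symbol over $) and the input. At each step: if the stack top is a terminal, match it against the current input token; if it is a non-terminal N, replace it with the RHS of M[N, lookahead] (the unique production whose predict set contains the lookahead).

Stack is shown with the top on the left.

Stack  Input  Action
--------------------
D $    * $    output D → *
* $    * $    match '*'
$      $      accept

The string is accepted.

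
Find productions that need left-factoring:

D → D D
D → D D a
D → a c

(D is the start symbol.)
Left-factoring is needed when two productions for the same non-terminal
share a common prefix on the right-hand side.

Productions for D:
  D → D D
  D → D D a
  D → a c

Found common prefix 'D D' in productions for D

Answer: Yes, D has productions with common prefix 'D D'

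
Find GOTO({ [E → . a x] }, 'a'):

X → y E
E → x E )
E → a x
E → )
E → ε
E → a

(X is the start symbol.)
{ [E → a . x] }

GOTO(I, 'a') = CLOSURE({ [A → αX.β] : [A → α.Xβ] ∈ I, X = 'a' })

Items with dot before 'a', with the dot advanced:
  [E → . a x] → [E → a . x]
Closure adds nothing (no advanced item has the dot before a non-terminal).

GOTO = { [E → a . x] }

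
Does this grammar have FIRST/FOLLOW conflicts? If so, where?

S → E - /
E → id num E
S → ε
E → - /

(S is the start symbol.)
No FIRST/FOLLOW conflicts.

A FIRST/FOLLOW conflict occurs when a non-terminal N has a nullable alternative N → β (β ⇒* ε) and another alternative N → α with FIRST(α) ∩ FOLLOW(N) ≠ ∅: on such a lookahead the parser cannot decide between expanding α and letting N vanish via β.

Nullable non-terminals: S.
FIRST sets used below: FIRST(E) = { '-', 'id' }

S: nullable alternative(s) S → ε; FOLLOW(S) = { $ }
  S → E - /: FIRST \ {ε} = { '-', 'id' } — disjoint from FOLLOW(S)
  S → ε: FIRST \ {ε} = { } — this is the only nullable alternative, skip

E has no nullable alternative, so no FIRST/FOLLOW check is needed there.

No FIRST/FOLLOW conflicts found.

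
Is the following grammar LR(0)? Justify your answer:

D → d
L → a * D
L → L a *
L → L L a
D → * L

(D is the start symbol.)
No. Shift-reduce conflict between [D → * L .] and [L → L . a *]

A grammar is LR(0) if no state in the canonical LR(0) collection has:
  - both a shift item (dot before a terminal) and a complete item (shift-reduce conflict), or
  - two or more complete items (reduce-reduce conflict; the accept item [D' → D .] counts as a complete item here).

Augment with D' → D and build the canonical LR(0) collection (I0 = CLOSURE({[D' → . D]}), then GOTO on every symbol after a dot until no new states appear). It has 12 states:
  I0: { [D → . * L], [D → . d], [D' → . D] }  — shift
  I1: { [D → * . L], [L → . L L a], [L → . L a *], [L → . a * D] }  — shift
  I2: { [D' → D .] }  — accept
  I3: { [D → d .] }  — reduce
  I4: { [D → * L .], [L → . L L a], [L → . L a *], [L → . a * D], [L → L . L a], [L → L . a *] }  — shift, reduce
  I5: { [L → a . * D] }  — shift
  I6: { [D → . * L], [D → . d], [L → a * . D] }  — shift
  I7: { [L → a * D .] }  — reduce
  I8: { [L → . L L a], [L → . L a *], [L → . a * D], [L → L . L a], [L → L . a *], [L → L L . a] }  — shift
  I9: { [L → L a . *], [L → a . * D] }  — shift
  I10: { [D → . * L], [D → . d], [L → L a * .], [L → a * . D] }  — shift, reduce
  I11: { [L → L L a .], [L → L a . *], [L → a . * D] }  — shift, reduce

Conflict in state I4:
  Shift-reduce conflict between [D → * L .] and [L → L . a *]
So the grammar is NOT LR(0).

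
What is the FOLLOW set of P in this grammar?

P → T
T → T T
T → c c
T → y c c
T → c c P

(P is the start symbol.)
To compute FOLLOW(P), find every occurrence of P on a right-hand side N → α P β: add FIRST(β) \ {ε}, and if β is empty or nullable also add FOLLOW(N). Iterate to a fixed point.

P is the start symbol, so $ ∈ FOLLOW(P).
In T → c c P: P is at the end, add FOLLOW(T)

The FOLLOW sets referred to above (computed the same way, to a fixed point):
  FOLLOW(T) = { $, 'c', 'y' }

Taking the union: FOLLOW(P) = { $, 'c', 'y' }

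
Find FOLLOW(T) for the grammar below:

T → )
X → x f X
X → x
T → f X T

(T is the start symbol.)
T is the start symbol, so $ ∈ FOLLOW(T).
In T → f X T: T is at the end; this adds FOLLOW(T) to itself — nothing new

Taking the union: FOLLOW(T) = { $ }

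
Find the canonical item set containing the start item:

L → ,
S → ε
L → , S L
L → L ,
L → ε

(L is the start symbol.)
{ [L → . , S L], [L → . ,], [L → . L ,], [L → .], [L' → . L] }

First, augment the grammar with L' → L
I₀ = CLOSURE({ [L' → . L] }):
  [L' → . L] has the dot before L: add [L → . ,], [L → . , S L], [L → . L ,], [L → .]
No further items can be added.

I₀ = { [L → . , S L], [L → . ,], [L → . L ,], [L → .], [L' → . L] }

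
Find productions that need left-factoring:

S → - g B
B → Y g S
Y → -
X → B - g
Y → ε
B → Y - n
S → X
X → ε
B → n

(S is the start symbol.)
Left-factoring is needed when two productions for the same non-terminal
share a common prefix on the right-hand side.

Productions for S:
  S → - g B
  S → X
Productions for B:
  B → Y g S
  B → Y - n
  B → n
Productions for Y:
  Y → -
  Y → ε
Productions for X:
  X → B - g
  X → ε

Found common prefix 'Y' in productions for B

Answer: Yes, B has productions with common prefix 'Y'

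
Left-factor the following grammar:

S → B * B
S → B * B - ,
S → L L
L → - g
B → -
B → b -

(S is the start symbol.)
S → B * B S'
S' → ε
S' → - ,
S → L L
L → - g
B → -
B → b -

Left-factoring transforms A → αβ₁ | αβ₂ into A → αA' and A' → β₁ | β₂
(α is the longest common prefix among the alternatives). Repeat until
no nonterminal has two alternatives with a common prefix.

Round 1: S has alternatives sharing prefix 'B * B'. Introduce S': S → B * B S'
  Add: S' → ε
  Add: S' → - ,

No remaining common prefixes — done.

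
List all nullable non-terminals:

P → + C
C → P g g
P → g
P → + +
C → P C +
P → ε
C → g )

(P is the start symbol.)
A non-terminal is nullable if it can derive ε (the empty string): either it has an ε-production, or it has a production whose right-hand side consists entirely of nullable non-terminals.

ε-productions: P → ε
So P is immediately nullable.
No further non-terminal can be added: every production for the remaining non-terminals contains a terminal or a non-nullable non-terminal.
Nullable = { 'P' }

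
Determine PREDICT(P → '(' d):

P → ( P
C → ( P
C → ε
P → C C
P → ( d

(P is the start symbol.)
PREDICT(P → '(' d) = (FIRST(RHS) \ {ε}) ∪ (FOLLOW(P) if ε ∈ FIRST(RHS), i.e. RHS ⇒* ε)
FIRST('(' d) = { '(' }
ε ∉ FIRST('(' d), so FOLLOW(P) is not added.
PREDICT(P → '(' d) = { '(' }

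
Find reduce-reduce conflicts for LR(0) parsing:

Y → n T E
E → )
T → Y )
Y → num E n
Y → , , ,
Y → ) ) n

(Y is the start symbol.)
No reduce-reduce conflicts

A reduce-reduce conflict occurs when an LR(0) state has two complete items [A → α .] and [B → β .] — both call for a reduction, and with no lookahead the parser cannot choose between them.

Augment with Y' → Y and build the canonical LR(0) collection (I0 = CLOSURE({[Y' → . Y]}), then GOTO on every symbol after a dot until no new states appear). It has 17 states:
  I0: { [Y → . ) ) n], [Y → . , , ,], [Y → . n T E], [Y → . num E n], [Y' → . Y] }  — shift
  I1: { [Y → ) . ) n] }  — shift
  I2: { [Y → , . , ,] }  — shift
  I3: { [Y' → Y .] }  — accept
  I4: { [T → . Y )], [Y → . ) ) n], [Y → . , , ,], [Y → . n T E], [Y → . num E n], [Y → n . T E] }  — shift
  I5: { [E → . )], [Y → num . E n] }  — shift
  I6: { [E → ) .] }  — reduce
  I7: { [Y → num E . n] }  — shift
  I8: { [Y → num E n .] }  — reduce
  I9: { [E → . )], [Y → n T . E] }  — shift
  I10: { [T → Y . )] }  — shift
  I11: { [T → Y ) .] }  — reduce
  I12: { [Y → n T E .] }  — reduce
  I13: { [Y → , , . ,] }  — shift
  I14: { [Y → , , , .] }  — reduce
  I15: { [Y → ) ) . n] }  — shift
  I16: { [Y → ) ) n .] }  — reduce

No state contains more than one complete item.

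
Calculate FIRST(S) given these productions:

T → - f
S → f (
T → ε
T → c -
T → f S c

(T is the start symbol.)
{ 'f' }

To compute FIRST(S), examine every production with S on the left-hand side, reading each right-hand side left to right until a non-nullable symbol is reached.

From S → f (:
  - f is a terminal: add 'f' and stop

Collecting: FIRST(S) = { 'f' }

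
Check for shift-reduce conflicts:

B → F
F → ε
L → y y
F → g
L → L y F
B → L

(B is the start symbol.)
A shift-reduce conflict occurs when an LR(0) state has both:
  - a complete (reduce) item [A → α .] (dot at the end), and
  - a shift item [B → β . c γ] (dot before a terminal).

Augment with B' → B and build the canonical LR(0) collection (I0 = CLOSURE({[B' → . B]}), then GOTO on every symbol after a dot until no new states appear). It has 9 states:
  I0: { [B → . F], [B → . L], [B' → . B], [F → . g], [F → .], [L → . L y F], [L → . y y] }  — shift, reduce
  I1: { [B' → B .] }  — accept
  I2: { [B → F .] }  — reduce
  I3: { [B → L .], [L → L . y F] }  — shift, reduce
  I4: { [F → g .] }  — reduce
  I5: { [L → y . y] }  — shift
  I6: { [L → y y .] }  — reduce
  I7: { [F → . g], [F → .], [L → L y . F] }  — shift, reduce
  I8: { [L → L y F .] }  — reduce

I0 contains reduce item [F → .] and shift items [F → . g], [L → . y y] — shift-reduce conflict.
I3 contains reduce item [B → L .] and shift item [L → L . y F] — shift-reduce conflict.
I7 contains reduce item [F → .] and shift item [F → . g] — shift-reduce conflict.

Answer: Yes — I0: [F → .] vs [F → . g]; I3: [B → L .] vs [L → L . y F]; I7: [F → .] vs [F → . g]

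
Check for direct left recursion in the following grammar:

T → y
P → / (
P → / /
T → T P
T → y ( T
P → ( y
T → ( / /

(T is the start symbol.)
Yes, T is left-recursive

T → y: starts with y
P → / (: starts with '/'
P → / /: starts with '/'
T → T P: LEFT RECURSIVE (starts with T)
T → y ( T: starts with y
P → ( y: starts with '('
T → ( / /: starts with '('

The grammar has direct left recursion on: T.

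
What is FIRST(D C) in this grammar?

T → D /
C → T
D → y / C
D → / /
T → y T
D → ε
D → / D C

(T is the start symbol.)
{ '/', 'y' }

FIRST sets of the non-terminals involved (from the grammar, by fixed-point iteration):
  FIRST(D) = { '/', 'y', ε }
  FIRST(C) = { '/', 'y' }

To compute FIRST(D C), process the symbols left to right:
Symbol D is a non-terminal. Add FIRST(D) \ {ε} = { '/', 'y' }
D is nullable (ε ∈ FIRST(D)), continue to the next symbol.
Symbol C is a non-terminal. Add FIRST(C) \ {ε} = { '/', 'y' }
C is not nullable (ε ∉ FIRST(C)), so stop here.
FIRST(D C) = { '/', 'y' }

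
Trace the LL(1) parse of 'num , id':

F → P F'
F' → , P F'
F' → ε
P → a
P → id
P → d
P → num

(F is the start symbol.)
LL(1) parsing maintains a stack (initially the start symbol over $) and the input. At each step: if the stack top is a terminal, match it against the current input token; if it is a non-terminal N, replace it with the RHS of M[N, lookahead] (the unique production whose predict set contains the lookahead).

Stack is shown with the top on the left.

Stack     Input       Action
----------------------------
F $       num , id $  output F → P F'
P F' $    num , id $  output P → num
num F' $  num , id $  match 'num'
F' $      , id $      output F' → , P F'
, P F' $  , id $      match ','
P F' $    id $        output P → id
id F' $   id $        match 'id'
F' $      $           output F' → ε
$         $           accept

The string is accepted.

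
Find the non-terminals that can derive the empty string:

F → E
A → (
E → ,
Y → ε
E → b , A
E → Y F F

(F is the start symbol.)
{ 'Y' }

ε-productions: Y → ε
So Y is immediately nullable.
No further non-terminal can be added: every production for the remaining non-terminals contains a terminal or a non-nullable non-terminal.
Nullable = { 'Y' }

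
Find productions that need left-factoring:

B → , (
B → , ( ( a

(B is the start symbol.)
Yes, B has productions with common prefix ', ('

Left-factoring is needed when two productions for the same non-terminal
share a common prefix on the right-hand side.

Productions for B:
  B → , (
  B → , ( ( a

Found common prefix ', (' in productions for B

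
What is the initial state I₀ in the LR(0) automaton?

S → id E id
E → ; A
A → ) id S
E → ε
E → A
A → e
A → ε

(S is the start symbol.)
First, augment the grammar with S' → S
I₀ = CLOSURE({ [S' → . S] }):
  [S' → . S] has the dot before S: add [S → . id E id]
No further items can be added.

I₀ = { [S → . id E id], [S' → . S] }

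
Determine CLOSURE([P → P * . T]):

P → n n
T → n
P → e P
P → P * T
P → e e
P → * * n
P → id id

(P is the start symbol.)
To compute CLOSURE, for each item [A → α.Bβ] where B is a non-terminal, add [B → .γ] for all productions B → γ; repeat for the newly added items until nothing changes.

Start with: [P → P * . T]
  [P → P * . T] has the dot before T: add [T → . n]
No further items can be added.

CLOSURE = { [P → P * . T], [T → . n] }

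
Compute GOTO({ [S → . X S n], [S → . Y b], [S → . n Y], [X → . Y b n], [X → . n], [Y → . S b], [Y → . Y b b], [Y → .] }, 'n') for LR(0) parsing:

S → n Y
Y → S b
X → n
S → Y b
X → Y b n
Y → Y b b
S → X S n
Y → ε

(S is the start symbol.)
{ [S → . X S n], [S → . Y b], [S → . n Y], [S → n . Y], [X → . Y b n], [X → . n], [X → n .], [Y → . S b], [Y → . Y b b], [Y → .] }

GOTO(I, 'n') = CLOSURE({ [A → αX.β] : [A → α.Xβ] ∈ I, X = 'n' })

Items with dot before 'n', with the dot advanced:
  [S → . n Y] → [S → n . Y]
  [X → . n] → [X → n .]
Closure of the advanced items:
  [S → n . Y] has the dot before Y: add [Y → . S b], [Y → . Y b b], [Y → .]
  [Y → . S b] has the dot before S: add [S → . n Y], [S → . Y b], [S → . X S n]
  [S → . X S n] has the dot before X: add [X → . n], [X → . Y b n]

GOTO = { [S → . X S n], [S → . Y b], [S → . n Y], [S → n . Y], [X → . Y b n], [X → . n], [X → n .], [Y → . S b], [Y → . Y b b], [Y → .] }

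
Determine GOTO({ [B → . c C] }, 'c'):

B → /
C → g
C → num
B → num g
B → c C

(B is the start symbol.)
{ [B → c . C], [C → . g], [C → . num] }

GOTO(I, 'c') = CLOSURE({ [A → αX.β] : [A → α.Xβ] ∈ I, X = 'c' })

Items with dot before 'c', with the dot advanced:
  [B → . c C] → [B → c . C]
Closure of the advanced items:
  [B → c . C] has the dot before C: add [C → . g], [C → . num]

GOTO = { [B → c . C], [C → . g], [C → . num] }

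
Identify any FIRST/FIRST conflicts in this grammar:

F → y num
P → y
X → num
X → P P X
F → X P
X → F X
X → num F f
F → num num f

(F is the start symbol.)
Yes. F → y num / F → X P on { 'y' }; F → X P / F → num num f on { 'num' }; X → num / X → F X on { 'num' }; X → num / X → num F f on { 'num' }; X → P P X / X → F X on { 'y' }; X → F X / X → num F f on { 'num' }

FIRST sets of the non-terminals at (or reachable through a nullable prefix from) the front of some alternative:
  FIRST(X) = { 'num', 'y' }
  FIRST(P) = { 'y' }
  FIRST(F) = { 'num', 'y' }

Productions for F:
  F → y num: FIRST = { 'y' }
  F → X P: FIRST = { 'num', 'y' }
  F → num num f: FIRST = { 'num' }
Productions for X:
  X → num: FIRST = { 'num' }
  X → P P X: FIRST = { 'y' }
  X → F X: FIRST = { 'num', 'y' }
  X → num F f: FIRST = { 'num' }
P has only one production, so no FIRST/FIRST conflict is possible there.

Conflict for F: F → y num and F → X P
  Overlap: { 'y' }
Conflict for F: F → X P and F → num num f
  Overlap: { 'num' }
Conflict for X: X → num and X → F X
  Overlap: { 'num' }
Conflict for X: X → num and X → num F f
  Overlap: { 'num' }
Conflict for X: X → P P X and X → F X
  Overlap: { 'y' }
Conflict for X: X → F X and X → num F f
  Overlap: { 'num' }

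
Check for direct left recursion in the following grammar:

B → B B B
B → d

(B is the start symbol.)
Yes, B is left-recursive

Direct left recursion occurs when N → N α for some non-terminal N (the right-hand side begins with the left-hand side itself).

B → B B B: LEFT RECURSIVE (starts with B)
B → d: starts with d

The grammar has direct left recursion on: B.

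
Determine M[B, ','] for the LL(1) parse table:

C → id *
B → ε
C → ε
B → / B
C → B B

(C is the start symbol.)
To find M[B, ','], we find productions for B where ',' is in the predict set (PREDICT(N → α) = (FIRST(α) \ {ε}) ∪ (FOLLOW(N) if α ⇒* ε)).

Relevant sets:
  FOLLOW(B) = { $, '/' }

B → ε: PREDICT = { $, '/' }
B → / B: PREDICT = { '/' }

M[B, ','] is empty (no production applies)

Answer: Empty (error entry)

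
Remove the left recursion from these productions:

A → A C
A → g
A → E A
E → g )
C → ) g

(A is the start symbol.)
A → g A'
A → E A A'
A' → C A'
A' → ε
E → g )
C → ) g

A is directly left-recursive. The standard transformation for
  A → A α₁ | ... | A α_m | β₁ | ... | β_n
is
  A  → β₁ A' | ... | β_n A'
  A' → α₁ A' | ... | α_m A' | ε

A → g becomes A → g A'
A → E A becomes A → E A A'
A → A C becomes A' → C A'
Add A' → ε

Productions for other non-terminals are unchanged:
  E → g )
  C → ) g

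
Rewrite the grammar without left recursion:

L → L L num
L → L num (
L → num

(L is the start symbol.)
L is directly left-recursive. The standard transformation for
  A → A α₁ | ... | A α_m | β₁ | ... | β_n
is
  A  → β₁ A' | ... | β_n A'
  A' → α₁ A' | ... | α_m A' | ε

L → num becomes L → num L'
L → L L num becomes L' → L num L'
L → L num ( becomes L' → num ( L'
Add L' → ε

Resulting grammar:
L → num L'
L' → L num L'
L' → num ( L'
L' → ε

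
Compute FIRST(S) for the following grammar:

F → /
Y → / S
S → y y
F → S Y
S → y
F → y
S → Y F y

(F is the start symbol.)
To compute FIRST(S), examine every production with S on the left-hand side, reading each right-hand side left to right until a non-nullable symbol is reached.

FIRST sets of the other non-terminals involved (by the same procedure, iterated to a fixed point):
  FIRST(Y) = { '/' }

From S → y y:
  - y is a terminal: add 'y' and stop
From S → y:
  - y is a terminal: add 'y' and stop
From S → Y F y:
  - Y is a non-terminal: add FIRST(Y) \ {ε} = { '/' }
    Y is not nullable, so stop

Collecting: FIRST(S) = { '/', 'y' }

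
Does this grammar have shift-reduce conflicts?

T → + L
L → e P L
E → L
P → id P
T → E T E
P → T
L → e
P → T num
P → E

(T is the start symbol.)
Yes — I5: [L → e .] vs [L → . e]; I6: [P → E .] vs [L → . e]; I8: [P → T .] vs [P → T . num]

Augment with T' → T and build the canonical LR(0) collection (I0 = CLOSURE({[T' → . T]}), then GOTO on every symbol after a dot until no new states appear). It has 16 states:
  I0: { [E → . L], [L → . e P L], [L → . e], [T → . + L], [T → . E T E], [T' → . T] }  — shift
  I1: { [L → . e P L], [L → . e], [T → + . L] }  — shift
  I2: { [E → . L], [L → . e P L], [L → . e], [T → . + L], [T → . E T E], [T → E . T E] }  — shift
  I3: { [E → L .] }  — reduce
  I4: { [T' → T .] }  — accept
  I5: { [E → . L], [L → . e P L], [L → . e], [L → e . P L], [L → e .], [P → . E], [P → . T num], [P → . T], [P → . id P], [T → . + L], [T → . E T E] }  — shift, reduce
  I6: { [E → . L], [L → . e P L], [L → . e], [P → E .], [T → . + L], [T → . E T E], [T → E . T E] }  — shift, reduce
  I7: { [L → . e P L], [L → . e], [L → e P . L] }  — shift
  I8: { [P → T . num], [P → T .] }  — shift, reduce
  I9: { [E → . L], [L → . e P L], [L → . e], [P → . E], [P → . T num], [P → . T], [P → . id P], [P → id . P], [T → . + L], [T → . E T E] }  — shift
  I10: { [P → id P .] }  — reduce
  I11: { [P → T num .] }  — reduce
  I12: { [L → e P L .] }  — reduce
  I13: { [E → . L], [L → . e P L], [L → . e], [T → E T . E] }  — shift
  I14: { [T → E T E .] }  — reduce
  I15: { [T → + L .] }  — reduce

I5 contains reduce item [L → e .] and shift items [L → . e], [L → . e P L], [P → . id P], [T → . + L] — shift-reduce conflict.
I6 contains reduce item [P → E .] and shift items [L → . e], [L → . e P L], [T → . + L] — shift-reduce conflict.
I8 contains reduce item [P → T .] and shift item [P → T . num] — shift-reduce conflict.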